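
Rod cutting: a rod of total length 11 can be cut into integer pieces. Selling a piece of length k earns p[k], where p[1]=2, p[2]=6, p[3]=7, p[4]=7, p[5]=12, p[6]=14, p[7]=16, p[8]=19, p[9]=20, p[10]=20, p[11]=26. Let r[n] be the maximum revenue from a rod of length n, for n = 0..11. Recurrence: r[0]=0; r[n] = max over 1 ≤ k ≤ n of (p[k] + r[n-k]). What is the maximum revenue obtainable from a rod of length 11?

32

   n    0    1    2    3    4    5    6    7    8    9   10   11
r[n]    0    2    6    8   12   14   18   20   24   26   30   32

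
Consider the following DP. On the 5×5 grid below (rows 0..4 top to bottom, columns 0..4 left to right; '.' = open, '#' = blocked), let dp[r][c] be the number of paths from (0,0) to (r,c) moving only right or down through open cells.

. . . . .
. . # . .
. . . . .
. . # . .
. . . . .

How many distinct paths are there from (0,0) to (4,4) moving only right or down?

r\c   0   1   2   3   4
  0   1   1   1   1   1
  1   1   2   0   1   2
  2   1   3   3   4   6
  3   1   4   0   4  10
  4   1   5   5   9  19

19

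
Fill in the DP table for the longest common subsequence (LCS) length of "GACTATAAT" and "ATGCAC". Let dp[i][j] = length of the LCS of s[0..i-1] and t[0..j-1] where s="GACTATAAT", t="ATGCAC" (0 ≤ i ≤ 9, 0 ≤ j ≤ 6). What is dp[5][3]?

2

   ''  A  T  G  C  A  C
''  0  0  0  0  0  0  0
 G  0  0  0  1  1  1  1
 A  0  1  1  1  1  2  2
 C  0  1  1  1  2  2  3
 T  0  1  2  2  2  2  3
 A  0  1  2  2  2  3  3
 T  0  1  2  2  2  3  3
 A  0  1  2  2  2  3  3
 A  0  1  2  2  2  3  3
 T  0  1  2  2  2  3  3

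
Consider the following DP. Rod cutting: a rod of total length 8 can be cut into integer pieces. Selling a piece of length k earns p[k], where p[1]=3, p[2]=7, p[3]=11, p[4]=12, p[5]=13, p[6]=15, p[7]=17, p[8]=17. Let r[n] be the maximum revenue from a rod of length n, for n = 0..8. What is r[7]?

25

   n    0    1    2    3    4    5    6    7    8
r[n]    0    3    7   11   14   18   22   25   29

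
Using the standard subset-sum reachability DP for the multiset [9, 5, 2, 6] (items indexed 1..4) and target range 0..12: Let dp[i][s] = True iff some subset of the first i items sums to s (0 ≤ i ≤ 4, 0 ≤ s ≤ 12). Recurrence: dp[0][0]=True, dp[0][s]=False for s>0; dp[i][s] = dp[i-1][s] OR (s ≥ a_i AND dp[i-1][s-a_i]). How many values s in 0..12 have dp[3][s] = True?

i\s   0   1   2   3   4   5   6   7   8   9  10  11  12
  0   T   F   F   F   F   F   F   F   F   F   F   F   F
  1   T   F   F   F   F   F   F   F   F   T   F   F   F
  2   T   F   F   F   F   T   F   F   F   T   F   F   F
  3   T   F   T   F   F   T   F   T   F   T   F   T   F
  4   T   F   T   F   F   T   T   T   T   T   F   T   F

6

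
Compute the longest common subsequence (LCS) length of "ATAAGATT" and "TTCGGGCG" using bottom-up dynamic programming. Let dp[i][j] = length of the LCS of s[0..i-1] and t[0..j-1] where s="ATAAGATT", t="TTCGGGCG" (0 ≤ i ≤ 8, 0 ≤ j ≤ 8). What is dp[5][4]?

2

   ''  T  T  C  G  G  G  C  G
''  0  0  0  0  0  0  0  0  0
 A  0  0  0  0  0  0  0  0  0
 T  0  1  1  1  1  1  1  1  1
 A  0  1  1  1  1  1  1  1  1
 A  0  1  1  1  1  1  1  1  1
 G  0  1  1  1  2  2  2  2  2
 A  0  1  1  1  2  2  2  2  2
 T  0  1  2  2  2  2  2  2  2
 T  0  1  2  2  2  2  2  2  2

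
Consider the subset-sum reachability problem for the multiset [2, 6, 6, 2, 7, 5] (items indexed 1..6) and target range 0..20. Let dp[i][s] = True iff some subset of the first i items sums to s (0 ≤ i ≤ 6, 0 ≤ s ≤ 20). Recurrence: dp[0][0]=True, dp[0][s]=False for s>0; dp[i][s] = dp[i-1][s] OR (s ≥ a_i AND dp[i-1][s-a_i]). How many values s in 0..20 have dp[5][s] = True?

16

i\s   0   1   2   3   4   5   6   7   8   9  10  11  12  13  14  15  16  17  18  19  20
  0   T   F   F   F   F   F   F   F   F   F   F   F   F   F   F   F   F   F   F   F   F
  1   T   F   T   F   F   F   F   F   F   F   F   F   F   F   F   F   F   F   F   F   F
  2   T   F   T   F   F   F   T   F   T   F   F   F   F   F   F   F   F   F   F   F   F
  3   T   F   T   F   F   F   T   F   T   F   F   F   T   F   T   F   F   F   F   F   F
  4   T   F   T   F   T   F   T   F   T   F   T   F   T   F   T   F   T   F   F   F   F
  5   T   F   T   F   T   F   T   T   T   T   T   T   T   T   T   T   T   T   F   T   F
  6   T   F   T   F   T   T   T   T   T   T   T   T   T   T   T   T   T   T   T   T   T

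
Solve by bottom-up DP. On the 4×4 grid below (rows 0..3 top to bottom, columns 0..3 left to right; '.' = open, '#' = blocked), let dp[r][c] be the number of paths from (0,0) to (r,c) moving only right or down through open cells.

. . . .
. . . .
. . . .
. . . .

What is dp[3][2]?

r\c   0   1   2   3
  0   1   1   1   1
  1   1   2   3   4
  2   1   3   6  10
  3   1   4  10  20

10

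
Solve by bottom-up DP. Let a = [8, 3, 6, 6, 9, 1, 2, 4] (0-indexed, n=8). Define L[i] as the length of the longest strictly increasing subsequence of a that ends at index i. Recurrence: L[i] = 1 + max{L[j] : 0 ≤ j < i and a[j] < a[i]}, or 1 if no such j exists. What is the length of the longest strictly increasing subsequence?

3

   i    0    1    2    3    4    5    6    7
a[i]    8    3    6    6    9    1    2    4
L[i]    1    1    2    2    3    1    2    3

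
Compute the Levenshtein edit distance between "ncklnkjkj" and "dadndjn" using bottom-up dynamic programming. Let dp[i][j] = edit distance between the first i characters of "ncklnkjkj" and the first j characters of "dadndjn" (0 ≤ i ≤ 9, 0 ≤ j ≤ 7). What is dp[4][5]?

5

   ''  d  a  d  n  d  j  n
''  0  1  2  3  4  5  6  7
 n  1  1  2  3  3  4  5  6
 c  2  2  2  3  4  4  5  6
 k  3  3  3  3  4  5  5  6
 l  4  4  4  4  4  5  6  6
 n  5  5  5  5  4  5  6  6
 k  6  6  6  6  5  5  6  7
 j  7  7  7  7  6  6  5  6
 k  8  8  8  8  7  7  6  6
 j  9  9  9  9  8  8  7  7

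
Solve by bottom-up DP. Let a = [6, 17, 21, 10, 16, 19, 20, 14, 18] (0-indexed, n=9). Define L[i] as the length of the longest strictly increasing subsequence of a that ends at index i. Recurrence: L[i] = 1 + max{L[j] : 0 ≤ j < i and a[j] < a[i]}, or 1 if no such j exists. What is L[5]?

   i    0    1    2    3    4    5    6    7    8
a[i]    6   17   21   10   16   19   20   14   18
L[i]    1    2    3    2    3    4    5    3    4

4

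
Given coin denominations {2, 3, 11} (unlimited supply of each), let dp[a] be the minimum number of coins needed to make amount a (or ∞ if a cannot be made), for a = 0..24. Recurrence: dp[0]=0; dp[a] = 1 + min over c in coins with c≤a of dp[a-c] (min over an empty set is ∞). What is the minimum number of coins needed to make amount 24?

 a  0  1  2  3  4  5  6  7  8  9 10 11 12 13 14 15 16 17 18 19 20 21 22 23 24
dp  0  -  1  1  2  2  2  3  3  3  4  1  4  2  2  3  3  3  4  4  4  5  2  5  3
(- denotes ∞ / unreachable)

3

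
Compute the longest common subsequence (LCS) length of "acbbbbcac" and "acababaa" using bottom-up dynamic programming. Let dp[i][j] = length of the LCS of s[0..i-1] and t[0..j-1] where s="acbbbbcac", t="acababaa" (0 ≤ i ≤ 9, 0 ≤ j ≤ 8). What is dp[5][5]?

   ''  a  c  a  b  a  b  a  a
''  0  0  0  0  0  0  0  0  0
 a  0  1  1  1  1  1  1  1  1
 c  0  1  2  2  2  2  2  2  2
 b  0  1  2  2  3  3  3  3  3
 b  0  1  2  2  3  3  4  4  4
 b  0  1  2  2  3  3  4  4  4
 b  0  1  2  2  3  3  4  4  4
 c  0  1  2  2  3  3  4  4  4
 a  0  1  2  3  3  4  4  5  5
 c  0  1  2  3  3  4  4  5  5

3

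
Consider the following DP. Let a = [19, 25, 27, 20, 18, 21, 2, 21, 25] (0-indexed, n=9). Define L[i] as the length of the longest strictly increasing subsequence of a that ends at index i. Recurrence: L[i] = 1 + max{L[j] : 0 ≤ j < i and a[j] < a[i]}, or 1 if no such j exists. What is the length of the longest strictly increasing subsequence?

4

   i    0    1    2    3    4    5    6    7    8
a[i]   19   25   27   20   18   21    2   21   25
L[i]    1    2    3    2    1    3    1    3    4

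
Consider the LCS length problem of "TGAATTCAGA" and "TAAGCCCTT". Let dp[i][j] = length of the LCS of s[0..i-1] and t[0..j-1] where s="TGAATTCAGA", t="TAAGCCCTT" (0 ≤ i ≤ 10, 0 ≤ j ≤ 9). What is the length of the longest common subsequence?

5

   ''  T  A  A  G  C  C  C  T  T
''  0  0  0  0  0  0  0  0  0  0
 T  0  1  1  1  1  1  1  1  1  1
 G  0  1  1  1  2  2  2  2  2  2
 A  0  1  2  2  2  2  2  2  2  2
 A  0  1  2  3  3  3  3  3  3  3
 T  0  1  2  3  3  3  3  3  4  4
 T  0  1  2  3  3  3  3  3  4  5
 C  0  1  2  3  3  4  4  4  4  5
 A  0  1  2  3  3  4  4  4  4  5
 G  0  1  2  3  4  4  4  4  4  5
 A  0  1  2  3  4  4  4  4  4  5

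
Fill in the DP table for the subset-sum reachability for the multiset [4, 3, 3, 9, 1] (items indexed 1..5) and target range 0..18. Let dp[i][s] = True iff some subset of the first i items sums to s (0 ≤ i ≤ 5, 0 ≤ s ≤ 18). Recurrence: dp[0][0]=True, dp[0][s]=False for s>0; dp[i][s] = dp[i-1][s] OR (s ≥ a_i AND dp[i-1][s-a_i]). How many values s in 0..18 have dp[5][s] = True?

i\s   0   1   2   3   4   5   6   7   8   9  10  11  12  13  14  15  16  17  18
  0   T   F   F   F   F   F   F   F   F   F   F   F   F   F   F   F   F   F   F
  1   T   F   F   F   T   F   F   F   F   F   F   F   F   F   F   F   F   F   F
  2   T   F   F   T   T   F   F   T   F   F   F   F   F   F   F   F   F   F   F
  3   T   F   F   T   T   F   T   T   F   F   T   F   F   F   F   F   F   F   F
  4   T   F   F   T   T   F   T   T   F   T   T   F   T   T   F   T   T   F   F
  5   T   T   F   T   T   T   T   T   T   T   T   T   T   T   T   T   T   T   F

17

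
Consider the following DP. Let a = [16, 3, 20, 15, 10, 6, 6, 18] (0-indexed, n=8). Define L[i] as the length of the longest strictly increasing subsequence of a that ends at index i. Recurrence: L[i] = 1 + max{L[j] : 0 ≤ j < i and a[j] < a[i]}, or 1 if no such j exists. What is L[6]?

2

   i    0    1    2    3    4    5    6    7
a[i]   16    3   20   15   10    6    6   18
L[i]    1    1    2    2    2    2    2    3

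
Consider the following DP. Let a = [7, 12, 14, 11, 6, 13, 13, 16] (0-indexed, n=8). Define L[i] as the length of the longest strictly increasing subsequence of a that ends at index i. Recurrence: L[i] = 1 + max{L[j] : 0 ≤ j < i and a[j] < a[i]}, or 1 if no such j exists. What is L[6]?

   i    0    1    2    3    4    5    6    7
a[i]    7   12   14   11    6   13   13   16
L[i]    1    2    3    2    1    3    3    4

3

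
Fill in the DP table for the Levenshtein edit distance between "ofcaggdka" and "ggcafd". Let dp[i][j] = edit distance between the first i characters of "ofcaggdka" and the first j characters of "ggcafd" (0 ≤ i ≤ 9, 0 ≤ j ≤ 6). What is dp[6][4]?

4

   ''  g  g  c  a  f  d
''  0  1  2  3  4  5  6
 o  1  1  2  3  4  5  6
 f  2  2  2  3  4  4  5
 c  3  3  3  2  3  4  5
 a  4  4  4  3  2  3  4
 g  5  4  4  4  3  3  4
 g  6  5  4  5  4  4  4
 d  7  6  5  5  5  5  4
 k  8  7  6  6  6  6  5
 a  9  8  7  7  6  7  6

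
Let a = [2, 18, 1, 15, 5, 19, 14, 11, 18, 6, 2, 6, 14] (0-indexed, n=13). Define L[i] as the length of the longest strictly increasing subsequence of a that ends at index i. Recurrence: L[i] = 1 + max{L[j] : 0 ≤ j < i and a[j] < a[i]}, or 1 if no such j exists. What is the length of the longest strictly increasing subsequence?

4

   i    0    1    2    3    4    5    6    7    8    9   10   11   12
a[i]    2   18    1   15    5   19   14   11   18    6    2    6   14
L[i]    1    2    1    2    2    3    3    3    4    3    2    3    4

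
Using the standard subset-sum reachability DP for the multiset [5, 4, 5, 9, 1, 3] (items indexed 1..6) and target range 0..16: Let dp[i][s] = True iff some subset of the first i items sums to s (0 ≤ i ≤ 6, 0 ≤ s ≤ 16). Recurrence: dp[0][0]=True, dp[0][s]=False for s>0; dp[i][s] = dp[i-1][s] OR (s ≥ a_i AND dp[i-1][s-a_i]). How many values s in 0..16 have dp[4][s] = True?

i\s   0   1   2   3   4   5   6   7   8   9  10  11  12  13  14  15  16
  0   T   F   F   F   F   F   F   F   F   F   F   F   F   F   F   F   F
  1   T   F   F   F   F   T   F   F   F   F   F   F   F   F   F   F   F
  2   T   F   F   F   T   T   F   F   F   T   F   F   F   F   F   F   F
  3   T   F   F   F   T   T   F   F   F   T   T   F   F   F   T   F   F
  4   T   F   F   F   T   T   F   F   F   T   T   F   F   T   T   F   F
  5   T   T   F   F   T   T   T   F   F   T   T   T   F   T   T   T   F
  6   T   T   F   T   T   T   T   T   T   T   T   T   T   T   T   T   T

7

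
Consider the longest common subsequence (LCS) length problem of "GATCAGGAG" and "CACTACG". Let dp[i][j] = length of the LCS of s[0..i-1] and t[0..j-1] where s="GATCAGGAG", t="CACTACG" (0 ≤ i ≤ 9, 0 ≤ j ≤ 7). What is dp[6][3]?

   ''  C  A  C  T  A  C  G
''  0  0  0  0  0  0  0  0
 G  0  0  0  0  0  0  0  1
 A  0  0  1  1  1  1  1  1
 T  0  0  1  1  2  2  2  2
 C  0  1  1  2  2  2  3  3
 A  0  1  2  2  2  3  3  3
 G  0  1  2  2  2  3  3  4
 G  0  1  2  2  2  3  3  4
 A  0  1  2  2  2  3  3  4
 G  0  1  2  2  2  3  3  4

2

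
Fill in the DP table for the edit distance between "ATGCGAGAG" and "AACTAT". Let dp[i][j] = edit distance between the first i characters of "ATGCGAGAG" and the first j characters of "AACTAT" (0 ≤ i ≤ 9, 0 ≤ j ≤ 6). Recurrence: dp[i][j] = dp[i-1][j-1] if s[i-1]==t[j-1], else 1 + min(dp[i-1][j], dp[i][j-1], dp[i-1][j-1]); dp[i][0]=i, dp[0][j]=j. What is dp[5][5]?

   ''  A  A  C  T  A  T
''  0  1  2  3  4  5  6
 A  1  0  1  2  3  4  5
 T  2  1  1  2  2  3  4
 G  3  2  2  2  3  3  4
 C  4  3  3  2  3  4  4
 G  5  4  4  3  3  4  5
 A  6  5  4  4  4  3  4
 G  7  6  5  5  5  4  4
 A  8  7  6  6  6  5  5
 G  9  8  7  7  7  6  6

4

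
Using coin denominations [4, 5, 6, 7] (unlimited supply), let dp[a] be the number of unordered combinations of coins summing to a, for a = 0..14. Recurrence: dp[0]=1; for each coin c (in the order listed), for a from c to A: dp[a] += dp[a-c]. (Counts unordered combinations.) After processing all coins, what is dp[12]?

3

after  coin     0     1     2     3     4     5     6     7     8     9    10    11    12    13    14
          4     1     0     0     0     1     0     0     0     1     0     0     0     1     0     0
          5     1     0     0     0     1     1     0     0     1     1     1     0     1     1     1
          6     1     0     0     0     1     1     1     0     1     1     2     1     2     1     2
          7     1     0     0     0     1     1     1     1     1     1     2     2     3     2     3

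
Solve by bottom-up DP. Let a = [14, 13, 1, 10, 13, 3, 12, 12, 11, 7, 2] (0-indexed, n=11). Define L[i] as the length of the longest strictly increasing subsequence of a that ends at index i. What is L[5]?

   i    0    1    2    3    4    5    6    7    8    9   10
a[i]   14   13    1   10   13    3   12   12   11    7    2
L[i]    1    1    1    2    3    2    3    3    3    3    2

2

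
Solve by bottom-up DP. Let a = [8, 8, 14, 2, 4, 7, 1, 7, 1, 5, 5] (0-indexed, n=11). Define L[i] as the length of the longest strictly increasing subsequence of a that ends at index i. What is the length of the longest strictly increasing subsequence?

3

   i    0    1    2    3    4    5    6    7    8    9   10
a[i]    8    8   14    2    4    7    1    7    1    5    5
L[i]    1    1    2    1    2    3    1    3    1    3    3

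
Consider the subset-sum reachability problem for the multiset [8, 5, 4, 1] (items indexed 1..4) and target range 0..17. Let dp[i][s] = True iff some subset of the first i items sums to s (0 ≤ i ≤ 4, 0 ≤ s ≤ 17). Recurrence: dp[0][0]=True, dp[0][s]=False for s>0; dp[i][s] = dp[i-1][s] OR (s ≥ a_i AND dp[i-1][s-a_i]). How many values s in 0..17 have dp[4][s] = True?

i\s   0   1   2   3   4   5   6   7   8   9  10  11  12  13  14  15  16  17
  0   T   F   F   F   F   F   F   F   F   F   F   F   F   F   F   F   F   F
  1   T   F   F   F   F   F   F   F   T   F   F   F   F   F   F   F   F   F
  2   T   F   F   F   F   T   F   F   T   F   F   F   F   T   F   F   F   F
  3   T   F   F   F   T   T   F   F   T   T   F   F   T   T   F   F   F   T
  4   T   T   F   F   T   T   T   F   T   T   T   F   T   T   T   F   F   T

12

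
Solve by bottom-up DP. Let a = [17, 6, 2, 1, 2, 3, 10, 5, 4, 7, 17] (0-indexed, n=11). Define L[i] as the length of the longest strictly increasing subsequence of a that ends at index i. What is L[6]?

4

   i    0    1    2    3    4    5    6    7    8    9   10
a[i]   17    6    2    1    2    3   10    5    4    7   17
L[i]    1    1    1    1    2    3    4    4    4    5    6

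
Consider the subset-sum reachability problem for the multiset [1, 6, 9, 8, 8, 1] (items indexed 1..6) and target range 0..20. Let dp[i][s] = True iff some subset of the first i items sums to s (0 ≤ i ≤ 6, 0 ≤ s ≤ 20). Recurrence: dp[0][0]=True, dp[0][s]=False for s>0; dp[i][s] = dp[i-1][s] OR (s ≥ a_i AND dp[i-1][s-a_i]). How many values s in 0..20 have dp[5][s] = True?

12

i\s   0   1   2   3   4   5   6   7   8   9  10  11  12  13  14  15  16  17  18  19  20
  0   T   F   F   F   F   F   F   F   F   F   F   F   F   F   F   F   F   F   F   F   F
  1   T   T   F   F   F   F   F   F   F   F   F   F   F   F   F   F   F   F   F   F   F
  2   T   T   F   F   F   F   T   T   F   F   F   F   F   F   F   F   F   F   F   F   F
  3   T   T   F   F   F   F   T   T   F   T   T   F   F   F   F   T   T   F   F   F   F
  4   T   T   F   F   F   F   T   T   T   T   T   F   F   F   T   T   T   T   T   F   F
  5   T   T   F   F   F   F   T   T   T   T   T   F   F   F   T   T   T   T   T   F   F
  6   T   T   T   F   F   F   T   T   T   T   T   T   F   F   T   T   T   T   T   T   F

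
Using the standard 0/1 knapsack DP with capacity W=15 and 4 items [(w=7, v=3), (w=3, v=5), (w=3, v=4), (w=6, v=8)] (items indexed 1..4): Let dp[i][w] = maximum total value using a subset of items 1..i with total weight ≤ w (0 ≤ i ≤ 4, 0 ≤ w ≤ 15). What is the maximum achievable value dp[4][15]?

i\w   0   1   2   3   4   5   6   7   8   9  10  11  12  13  14  15
  0   0   0   0   0   0   0   0   0   0   0   0   0   0   0   0   0
  1   0   0   0   0   0   0   0   3   3   3   3   3   3   3   3   3
  2   0   0   0   5   5   5   5   5   5   5   8   8   8   8   8   8
  3   0   0   0   5   5   5   9   9   9   9   9   9   9  12  12  12
  4   0   0   0   5   5   5   9   9   9  13  13  13  17  17  17  17

17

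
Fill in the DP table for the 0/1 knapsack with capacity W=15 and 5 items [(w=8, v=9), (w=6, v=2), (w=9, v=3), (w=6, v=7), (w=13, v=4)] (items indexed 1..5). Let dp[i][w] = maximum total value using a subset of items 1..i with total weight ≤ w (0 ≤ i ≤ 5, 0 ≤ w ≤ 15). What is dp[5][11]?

i\w   0   1   2   3   4   5   6   7   8   9  10  11  12  13  14  15
  0   0   0   0   0   0   0   0   0   0   0   0   0   0   0   0   0
  1   0   0   0   0   0   0   0   0   9   9   9   9   9   9   9   9
  2   0   0   0   0   0   0   2   2   9   9   9   9   9   9  11  11
  3   0   0   0   0   0   0   2   2   9   9   9   9   9   9  11  11
  4   0   0   0   0   0   0   7   7   9   9   9   9   9   9  16  16
  5   0   0   0   0   0   0   7   7   9   9   9   9   9   9  16  16

9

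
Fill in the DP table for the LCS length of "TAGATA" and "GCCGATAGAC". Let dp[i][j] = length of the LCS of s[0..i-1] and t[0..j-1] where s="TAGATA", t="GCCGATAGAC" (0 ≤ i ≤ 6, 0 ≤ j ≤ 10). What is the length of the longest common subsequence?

4

   ''  G  C  C  G  A  T  A  G  A  C
''  0  0  0  0  0  0  0  0  0  0  0
 T  0  0  0  0  0  0  1  1  1  1  1
 A  0  0  0  0  0  1  1  2  2  2  2
 G  0  1  1  1  1  1  1  2  3  3  3
 A  0  1  1  1  1  2  2  2  3  4  4
 T  0  1  1  1  1  2  3  3  3  4  4
 A  0  1  1  1  1  2  3  4  4  4  4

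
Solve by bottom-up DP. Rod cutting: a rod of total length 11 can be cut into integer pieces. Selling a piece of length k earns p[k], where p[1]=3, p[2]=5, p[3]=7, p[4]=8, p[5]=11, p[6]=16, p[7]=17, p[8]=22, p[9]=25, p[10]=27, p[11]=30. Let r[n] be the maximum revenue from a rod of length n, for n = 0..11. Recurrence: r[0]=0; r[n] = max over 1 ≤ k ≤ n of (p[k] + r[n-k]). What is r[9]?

27

   n    0    1    2    3    4    5    6    7    8    9   10   11
r[n]    0    3    6    9   12   15   18   21   24   27   30   33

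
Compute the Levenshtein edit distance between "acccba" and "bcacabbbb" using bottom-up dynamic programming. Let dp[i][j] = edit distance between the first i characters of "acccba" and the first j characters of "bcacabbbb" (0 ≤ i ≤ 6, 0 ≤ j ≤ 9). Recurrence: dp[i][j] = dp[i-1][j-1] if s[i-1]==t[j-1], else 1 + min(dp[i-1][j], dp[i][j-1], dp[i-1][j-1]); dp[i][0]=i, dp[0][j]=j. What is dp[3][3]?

2

   ''  b  c  a  c  a  b  b  b  b
''  0  1  2  3  4  5  6  7  8  9
 a  1  1  2  2  3  4  5  6  7  8
 c  2  2  1  2  2  3  4  5  6  7
 c  3  3  2  2  2  3  4  5  6  7
 c  4  4  3  3  2  3  4  5  6  7
 b  5  4  4  4  3  3  3  4  5  6
 a  6  5  5  4  4  3  4  4  5  6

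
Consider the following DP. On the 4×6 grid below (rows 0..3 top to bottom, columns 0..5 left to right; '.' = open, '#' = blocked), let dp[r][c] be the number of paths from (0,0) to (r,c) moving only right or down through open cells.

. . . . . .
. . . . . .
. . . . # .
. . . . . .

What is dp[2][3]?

r\c   0   1   2   3   4   5
  0   1   1   1   1   1   1
  1   1   2   3   4   5   6
  2   1   3   6  10   0   6
  3   1   4  10  20  20  26

10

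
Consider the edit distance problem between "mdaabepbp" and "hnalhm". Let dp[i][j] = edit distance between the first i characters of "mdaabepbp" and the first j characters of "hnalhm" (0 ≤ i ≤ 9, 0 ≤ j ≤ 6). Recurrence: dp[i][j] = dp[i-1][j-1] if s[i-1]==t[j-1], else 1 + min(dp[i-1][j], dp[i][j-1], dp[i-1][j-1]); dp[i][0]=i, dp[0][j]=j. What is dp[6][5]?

5

   ''  h  n  a  l  h  m
''  0  1  2  3  4  5  6
 m  1  1  2  3  4  5  5
 d  2  2  2  3  4  5  6
 a  3  3  3  2  3  4  5
 a  4  4  4  3  3  4  5
 b  5  5  5  4  4  4  5
 e  6  6  6  5  5  5  5
 p  7  7  7  6  6  6  6
 b  8  8  8  7  7  7  7
 p  9  9  9  8  8  8  8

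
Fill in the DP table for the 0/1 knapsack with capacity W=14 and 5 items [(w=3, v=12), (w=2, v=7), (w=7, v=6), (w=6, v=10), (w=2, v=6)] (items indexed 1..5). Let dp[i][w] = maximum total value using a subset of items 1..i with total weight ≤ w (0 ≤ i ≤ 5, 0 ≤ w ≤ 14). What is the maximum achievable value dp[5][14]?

35

i\w   0   1   2   3   4   5   6   7   8   9  10  11  12  13  14
  0   0   0   0   0   0   0   0   0   0   0   0   0   0   0   0
  1   0   0   0  12  12  12  12  12  12  12  12  12  12  12  12
  2   0   0   7  12  12  19  19  19  19  19  19  19  19  19  19
  3   0   0   7  12  12  19  19  19  19  19  19  19  25  25  25
  4   0   0   7  12  12  19  19  19  19  22  22  29  29  29  29
  5   0   0   7  12  13  19  19  25  25  25  25  29  29  35  35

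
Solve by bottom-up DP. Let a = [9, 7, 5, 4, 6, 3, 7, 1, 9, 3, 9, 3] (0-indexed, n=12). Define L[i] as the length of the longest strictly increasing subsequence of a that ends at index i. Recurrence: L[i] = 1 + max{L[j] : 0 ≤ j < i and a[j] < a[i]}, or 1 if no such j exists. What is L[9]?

   i    0    1    2    3    4    5    6    7    8    9   10   11
a[i]    9    7    5    4    6    3    7    1    9    3    9    3
L[i]    1    1    1    1    2    1    3    1    4    2    4    2

2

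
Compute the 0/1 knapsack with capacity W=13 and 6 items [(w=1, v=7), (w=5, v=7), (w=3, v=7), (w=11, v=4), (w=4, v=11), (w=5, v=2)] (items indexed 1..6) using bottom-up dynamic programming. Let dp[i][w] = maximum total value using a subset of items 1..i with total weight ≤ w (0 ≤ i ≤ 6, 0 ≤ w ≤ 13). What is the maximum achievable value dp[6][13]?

32

i\w   0   1   2   3   4   5   6   7   8   9  10  11  12  13
  0   0   0   0   0   0   0   0   0   0   0   0   0   0   0
  1   0   7   7   7   7   7   7   7   7   7   7   7   7   7
  2   0   7   7   7   7   7  14  14  14  14  14  14  14  14
  3   0   7   7   7  14  14  14  14  14  21  21  21  21  21
  4   0   7   7   7  14  14  14  14  14  21  21  21  21  21
  5   0   7   7   7  14  18  18  18  25  25  25  25  25  32
  6   0   7   7   7  14  18  18  18  25  25  25  25  25  32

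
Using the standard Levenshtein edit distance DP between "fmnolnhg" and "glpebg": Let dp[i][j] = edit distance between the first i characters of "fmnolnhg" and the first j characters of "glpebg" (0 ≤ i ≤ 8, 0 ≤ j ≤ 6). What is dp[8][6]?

   ''  g  l  p  e  b  g
''  0  1  2  3  4  5  6
 f  1  1  2  3  4  5  6
 m  2  2  2  3  4  5  6
 n  3  3  3  3  4  5  6
 o  4  4  4  4  4  5  6
 l  5  5  4  5  5  5  6
 n  6  6  5  5  6  6  6
 h  7  7  6  6  6  7  7
 g  8  7  7  7  7  7  7

7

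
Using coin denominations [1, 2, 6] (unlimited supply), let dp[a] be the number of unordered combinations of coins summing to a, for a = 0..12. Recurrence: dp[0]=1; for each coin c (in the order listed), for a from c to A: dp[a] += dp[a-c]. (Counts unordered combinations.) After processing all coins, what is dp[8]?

7

after  coin     0     1     2     3     4     5     6     7     8     9    10    11    12
          1     1     1     1     1     1     1     1     1     1     1     1     1     1
          2     1     1     2     2     3     3     4     4     5     5     6     6     7
          6     1     1     2     2     3     3     5     5     7     7     9     9    12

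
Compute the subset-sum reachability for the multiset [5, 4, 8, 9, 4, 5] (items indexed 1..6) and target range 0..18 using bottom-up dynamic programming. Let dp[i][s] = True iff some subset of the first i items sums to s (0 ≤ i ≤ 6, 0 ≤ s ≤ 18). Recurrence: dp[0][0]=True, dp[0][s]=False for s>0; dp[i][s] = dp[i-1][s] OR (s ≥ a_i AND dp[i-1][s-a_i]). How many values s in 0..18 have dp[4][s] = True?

10

i\s   0   1   2   3   4   5   6   7   8   9  10  11  12  13  14  15  16  17  18
  0   T   F   F   F   F   F   F   F   F   F   F   F   F   F   F   F   F   F   F
  1   T   F   F   F   F   T   F   F   F   F   F   F   F   F   F   F   F   F   F
  2   T   F   F   F   T   T   F   F   F   T   F   F   F   F   F   F   F   F   F
  3   T   F   F   F   T   T   F   F   T   T   F   F   T   T   F   F   F   T   F
  4   T   F   F   F   T   T   F   F   T   T   F   F   T   T   T   F   F   T   T
  5   T   F   F   F   T   T   F   F   T   T   F   F   T   T   T   F   T   T   T
  6   T   F   F   F   T   T   F   F   T   T   T   F   T   T   T   F   T   T   T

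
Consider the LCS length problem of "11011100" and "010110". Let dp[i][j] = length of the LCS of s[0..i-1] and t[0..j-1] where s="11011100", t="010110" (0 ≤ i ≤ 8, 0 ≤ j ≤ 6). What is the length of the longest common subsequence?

   ''  0  1  0  1  1  0
''  0  0  0  0  0  0  0
 1  0  0  1  1  1  1  1
 1  0  0  1  1  2  2  2
 0  0  1  1  2  2  2  3
 1  0  1  2  2  3  3  3
 1  0  1  2  2  3  4  4
 1  0  1  2  2  3  4  4
 0  0  1  2  3  3  4  5
 0  0  1  2  3  3  4  5

5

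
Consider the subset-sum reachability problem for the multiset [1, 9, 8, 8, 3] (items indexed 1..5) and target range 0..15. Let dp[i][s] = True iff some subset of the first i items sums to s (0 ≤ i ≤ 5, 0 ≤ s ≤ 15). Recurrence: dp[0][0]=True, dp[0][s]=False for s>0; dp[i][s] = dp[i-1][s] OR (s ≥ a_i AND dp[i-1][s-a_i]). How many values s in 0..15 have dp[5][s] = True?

i\s   0   1   2   3   4   5   6   7   8   9  10  11  12  13  14  15
  0   T   F   F   F   F   F   F   F   F   F   F   F   F   F   F   F
  1   T   T   F   F   F   F   F   F   F   F   F   F   F   F   F   F
  2   T   T   F   F   F   F   F   F   F   T   T   F   F   F   F   F
  3   T   T   F   F   F   F   F   F   T   T   T   F   F   F   F   F
  4   T   T   F   F   F   F   F   F   T   T   T   F   F   F   F   F
  5   T   T   F   T   T   F   F   F   T   T   T   T   T   T   F   F

10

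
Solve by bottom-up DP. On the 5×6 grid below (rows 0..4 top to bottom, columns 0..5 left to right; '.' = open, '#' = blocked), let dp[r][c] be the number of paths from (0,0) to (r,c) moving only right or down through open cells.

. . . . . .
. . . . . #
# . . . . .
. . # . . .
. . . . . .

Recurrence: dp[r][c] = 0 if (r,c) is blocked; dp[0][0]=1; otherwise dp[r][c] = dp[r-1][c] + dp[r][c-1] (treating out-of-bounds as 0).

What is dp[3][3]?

r\c   0   1   2   3   4   5
  0   1   1   1   1   1   1
  1   1   2   3   4   5   0
  2   0   2   5   9  14  14
  3   0   2   0   9  23  37
  4   0   2   2  11  34  71

9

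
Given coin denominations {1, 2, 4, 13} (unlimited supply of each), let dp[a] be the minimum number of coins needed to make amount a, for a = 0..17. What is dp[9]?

3

 a  0  1  2  3  4  5  6  7  8  9 10 11 12 13 14 15 16 17
dp  0  1  1  2  1  2  2  3  2  3  3  4  3  1  2  2  3  2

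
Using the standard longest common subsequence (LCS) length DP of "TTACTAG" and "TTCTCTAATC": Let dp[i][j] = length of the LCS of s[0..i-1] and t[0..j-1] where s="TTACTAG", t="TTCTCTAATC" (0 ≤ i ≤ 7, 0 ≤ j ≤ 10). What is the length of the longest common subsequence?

   ''  T  T  C  T  C  T  A  A  T  C
''  0  0  0  0  0  0  0  0  0  0  0
 T  0  1  1  1  1  1  1  1  1  1  1
 T  0  1  2  2  2  2  2  2  2  2  2
 A  0  1  2  2  2  2  2  3  3  3  3
 C  0  1  2  3  3  3  3  3  3  3  4
 T  0  1  2  3  4  4  4  4  4  4  4
 A  0  1  2  3  4  4  4  5  5  5  5
 G  0  1  2  3  4  4  4  5  5  5  5

5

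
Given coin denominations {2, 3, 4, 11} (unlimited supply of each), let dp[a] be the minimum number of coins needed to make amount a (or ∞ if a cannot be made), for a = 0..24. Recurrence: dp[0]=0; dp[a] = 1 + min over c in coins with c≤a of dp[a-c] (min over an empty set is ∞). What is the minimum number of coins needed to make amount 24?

 a  0  1  2  3  4  5  6  7  8  9 10 11 12 13 14 15 16 17 18 19 20 21 22 23 24
dp  0  -  1  1  1  2  2  2  2  3  3  1  3  2  2  2  3  3  3  3  4  4  2  4  3
(- denotes ∞ / unreachable)

3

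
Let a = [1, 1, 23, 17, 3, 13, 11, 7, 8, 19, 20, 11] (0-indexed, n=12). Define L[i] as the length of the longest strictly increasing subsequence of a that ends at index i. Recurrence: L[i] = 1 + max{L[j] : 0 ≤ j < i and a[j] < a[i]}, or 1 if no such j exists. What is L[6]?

   i    0    1    2    3    4    5    6    7    8    9   10   11
a[i]    1    1   23   17    3   13   11    7    8   19   20   11
L[i]    1    1    2    2    2    3    3    3    4    5    6    5

3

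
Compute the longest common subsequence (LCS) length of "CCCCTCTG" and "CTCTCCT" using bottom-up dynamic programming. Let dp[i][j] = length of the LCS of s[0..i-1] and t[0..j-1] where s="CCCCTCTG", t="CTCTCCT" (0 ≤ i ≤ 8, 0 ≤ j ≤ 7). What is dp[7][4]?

4

   ''  C  T  C  T  C  C  T
''  0  0  0  0  0  0  0  0
 C  0  1  1  1  1  1  1  1
 C  0  1  1  2  2  2  2  2
 C  0  1  1  2  2  3  3  3
 C  0  1  1  2  2  3  4  4
 T  0  1  2  2  3  3  4  5
 C  0  1  2  3  3  4  4  5
 T  0  1  2  3  4  4  4  5
 G  0  1  2  3  4  4  4  5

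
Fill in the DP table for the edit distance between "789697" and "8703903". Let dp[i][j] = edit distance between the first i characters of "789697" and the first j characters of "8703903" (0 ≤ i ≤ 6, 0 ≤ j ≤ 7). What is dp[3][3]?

3

   ''  8  7  0  3  9  0  3
''  0  1  2  3  4  5  6  7
 7  1  1  1  2  3  4  5  6
 8  2  1  2  2  3  4  5  6
 9  3  2  2  3  3  3  4  5
 6  4  3  3  3  4  4  4  5
 9  5  4  4  4  4  4  5  5
 7  6  5  4  5  5  5  5  6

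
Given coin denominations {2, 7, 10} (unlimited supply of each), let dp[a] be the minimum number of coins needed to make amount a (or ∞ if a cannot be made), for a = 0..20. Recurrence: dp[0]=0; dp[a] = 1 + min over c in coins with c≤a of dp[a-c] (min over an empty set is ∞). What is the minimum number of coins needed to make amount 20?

 a  0  1  2  3  4  5  6  7  8  9 10 11 12 13 14 15 16 17 18 19 20
dp  0  -  1  -  2  -  3  1  4  2  1  3  2  4  2  5  3  2  4  3  2
(- denotes ∞ / unreachable)

2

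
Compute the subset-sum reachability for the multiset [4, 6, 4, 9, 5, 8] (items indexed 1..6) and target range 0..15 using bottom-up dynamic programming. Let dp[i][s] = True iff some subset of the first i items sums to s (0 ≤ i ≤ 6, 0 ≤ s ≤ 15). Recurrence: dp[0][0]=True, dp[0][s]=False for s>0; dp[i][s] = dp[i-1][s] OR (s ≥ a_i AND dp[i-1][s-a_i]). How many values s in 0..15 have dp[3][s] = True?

6

i\s   0   1   2   3   4   5   6   7   8   9  10  11  12  13  14  15
  0   T   F   F   F   F   F   F   F   F   F   F   F   F   F   F   F
  1   T   F   F   F   T   F   F   F   F   F   F   F   F   F   F   F
  2   T   F   F   F   T   F   T   F   F   F   T   F   F   F   F   F
  3   T   F   F   F   T   F   T   F   T   F   T   F   F   F   T   F
  4   T   F   F   F   T   F   T   F   T   T   T   F   F   T   T   T
  5   T   F   F   F   T   T   T   F   T   T   T   T   F   T   T   T
  6   T   F   F   F   T   T   T   F   T   T   T   T   T   T   T   T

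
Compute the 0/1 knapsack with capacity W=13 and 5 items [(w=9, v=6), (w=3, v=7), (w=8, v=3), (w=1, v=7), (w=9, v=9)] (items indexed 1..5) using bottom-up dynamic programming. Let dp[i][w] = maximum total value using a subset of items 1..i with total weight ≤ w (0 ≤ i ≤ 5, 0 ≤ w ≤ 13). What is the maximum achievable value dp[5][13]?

i\w   0   1   2   3   4   5   6   7   8   9  10  11  12  13
  0   0   0   0   0   0   0   0   0   0   0   0   0   0   0
  1   0   0   0   0   0   0   0   0   0   6   6   6   6   6
  2   0   0   0   7   7   7   7   7   7   7   7   7  13  13
  3   0   0   0   7   7   7   7   7   7   7   7  10  13  13
  4   0   7   7   7  14  14  14  14  14  14  14  14  17  20
  5   0   7   7   7  14  14  14  14  14  14  16  16  17  23

23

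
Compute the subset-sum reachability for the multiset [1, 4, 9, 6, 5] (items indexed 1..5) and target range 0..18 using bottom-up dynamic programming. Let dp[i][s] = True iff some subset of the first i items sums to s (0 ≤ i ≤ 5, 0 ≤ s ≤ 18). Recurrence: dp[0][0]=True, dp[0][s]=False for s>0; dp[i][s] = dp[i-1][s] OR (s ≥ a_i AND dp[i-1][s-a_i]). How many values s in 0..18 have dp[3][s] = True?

8

i\s   0   1   2   3   4   5   6   7   8   9  10  11  12  13  14  15  16  17  18
  0   T   F   F   F   F   F   F   F   F   F   F   F   F   F   F   F   F   F   F
  1   T   T   F   F   F   F   F   F   F   F   F   F   F   F   F   F   F   F   F
  2   T   T   F   F   T   T   F   F   F   F   F   F   F   F   F   F   F   F   F
  3   T   T   F   F   T   T   F   F   F   T   T   F   F   T   T   F   F   F   F
  4   T   T   F   F   T   T   T   T   F   T   T   T   F   T   T   T   T   F   F
  5   T   T   F   F   T   T   T   T   F   T   T   T   T   T   T   T   T   F   T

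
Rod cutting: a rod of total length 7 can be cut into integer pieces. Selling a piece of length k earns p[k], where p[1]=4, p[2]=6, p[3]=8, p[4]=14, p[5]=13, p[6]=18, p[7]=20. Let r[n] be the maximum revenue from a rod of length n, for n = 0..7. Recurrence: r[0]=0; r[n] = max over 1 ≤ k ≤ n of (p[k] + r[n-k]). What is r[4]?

   n    0    1    2    3    4    5    6    7
r[n]    0    4    8   12   16   20   24   28

16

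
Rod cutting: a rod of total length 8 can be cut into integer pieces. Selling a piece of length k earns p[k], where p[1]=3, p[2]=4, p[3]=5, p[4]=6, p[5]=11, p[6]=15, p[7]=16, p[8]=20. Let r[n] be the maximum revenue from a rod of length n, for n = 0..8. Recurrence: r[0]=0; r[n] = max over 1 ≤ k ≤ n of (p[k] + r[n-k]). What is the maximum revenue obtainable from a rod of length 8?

   n    0    1    2    3    4    5    6    7    8
r[n]    0    3    6    9   12   15   18   21   24

24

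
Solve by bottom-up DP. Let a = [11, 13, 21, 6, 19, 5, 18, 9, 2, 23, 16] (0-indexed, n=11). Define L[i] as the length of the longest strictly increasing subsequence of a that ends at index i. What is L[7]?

2

   i    0    1    2    3    4    5    6    7    8    9   10
a[i]   11   13   21    6   19    5   18    9    2   23   16
L[i]    1    2    3    1    3    1    3    2    1    4    3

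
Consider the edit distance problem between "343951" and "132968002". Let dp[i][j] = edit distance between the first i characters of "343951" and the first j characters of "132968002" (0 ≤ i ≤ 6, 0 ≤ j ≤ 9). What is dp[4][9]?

   ''  1  3  2  9  6  8  0  0  2
''  0  1  2  3  4  5  6  7  8  9
 3  1  1  1  2  3  4  5  6  7  8
 4  2  2  2  2  3  4  5  6  7  8
 3  3  3  2  3  3  4  5  6  7  8
 9  4  4  3  3  3  4  5  6  7  8
 5  5  5  4  4  4  4  5  6  7  8
 1  6  5  5  5  5  5  5  6  7  8

8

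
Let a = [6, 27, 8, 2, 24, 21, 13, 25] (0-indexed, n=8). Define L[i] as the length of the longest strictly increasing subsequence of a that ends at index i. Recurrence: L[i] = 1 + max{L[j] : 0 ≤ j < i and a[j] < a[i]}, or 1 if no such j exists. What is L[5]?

3

   i    0    1    2    3    4    5    6    7
a[i]    6   27    8    2   24   21   13   25
L[i]    1    2    2    1    3    3    3    4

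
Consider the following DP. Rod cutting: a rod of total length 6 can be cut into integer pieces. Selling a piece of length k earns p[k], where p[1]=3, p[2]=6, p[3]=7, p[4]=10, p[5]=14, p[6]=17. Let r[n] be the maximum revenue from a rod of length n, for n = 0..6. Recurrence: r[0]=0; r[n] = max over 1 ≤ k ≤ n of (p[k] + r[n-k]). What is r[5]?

   n    0    1    2    3    4    5    6
r[n]    0    3    6    9   12   15   18

15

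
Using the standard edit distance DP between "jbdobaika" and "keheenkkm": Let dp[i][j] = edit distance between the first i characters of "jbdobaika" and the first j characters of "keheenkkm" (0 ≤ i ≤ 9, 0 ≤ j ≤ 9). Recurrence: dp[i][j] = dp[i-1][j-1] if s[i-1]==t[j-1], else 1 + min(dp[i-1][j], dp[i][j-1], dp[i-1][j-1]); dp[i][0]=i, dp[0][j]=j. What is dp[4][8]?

8

   ''  k  e  h  e  e  n  k  k  m
''  0  1  2  3  4  5  6  7  8  9
 j  1  1  2  3  4  5  6  7  8  9
 b  2  2  2  3  4  5  6  7  8  9
 d  3  3  3  3  4  5  6  7  8  9
 o  4  4  4  4  4  5  6  7  8  9
 b  5  5  5  5  5  5  6  7  8  9
 a  6  6  6  6  6  6  6  7  8  9
 i  7  7  7  7  7  7  7  7  8  9
 k  8  7  8  8  8  8  8  7  7  8
 a  9  8  8  9  9  9  9  8  8  8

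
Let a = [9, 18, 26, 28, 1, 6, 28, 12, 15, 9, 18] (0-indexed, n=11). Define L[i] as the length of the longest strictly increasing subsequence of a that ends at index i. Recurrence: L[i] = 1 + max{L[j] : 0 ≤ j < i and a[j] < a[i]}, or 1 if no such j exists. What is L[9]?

   i    0    1    2    3    4    5    6    7    8    9   10
a[i]    9   18   26   28    1    6   28   12   15    9   18
L[i]    1    2    3    4    1    2    4    3    4    3    5

3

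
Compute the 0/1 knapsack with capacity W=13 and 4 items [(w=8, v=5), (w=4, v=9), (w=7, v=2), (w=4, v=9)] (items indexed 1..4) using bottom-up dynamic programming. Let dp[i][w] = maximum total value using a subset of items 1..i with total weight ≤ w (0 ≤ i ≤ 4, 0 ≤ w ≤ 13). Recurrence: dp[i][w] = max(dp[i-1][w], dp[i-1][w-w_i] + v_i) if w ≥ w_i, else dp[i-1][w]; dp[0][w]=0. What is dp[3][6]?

i\w   0   1   2   3   4   5   6   7   8   9  10  11  12  13
  0   0   0   0   0   0   0   0   0   0   0   0   0   0   0
  1   0   0   0   0   0   0   0   0   5   5   5   5   5   5
  2   0   0   0   0   9   9   9   9   9   9   9   9  14  14
  3   0   0   0   0   9   9   9   9   9   9   9  11  14  14
  4   0   0   0   0   9   9   9   9  18  18  18  18  18  18

9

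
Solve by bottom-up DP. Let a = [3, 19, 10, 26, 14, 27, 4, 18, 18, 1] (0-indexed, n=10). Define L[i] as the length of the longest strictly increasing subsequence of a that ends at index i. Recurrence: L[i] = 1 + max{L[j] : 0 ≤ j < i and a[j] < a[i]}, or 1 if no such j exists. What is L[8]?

4

   i    0    1    2    3    4    5    6    7    8    9
a[i]    3   19   10   26   14   27    4   18   18    1
L[i]    1    2    2    3    3    4    2    4    4    1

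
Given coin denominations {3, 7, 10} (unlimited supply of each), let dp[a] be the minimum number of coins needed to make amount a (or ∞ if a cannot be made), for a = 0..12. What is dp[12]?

 a  0  1  2  3  4  5  6  7  8  9 10 11 12
dp  0  -  -  1  -  -  2  1  -  3  1  -  4
(- denotes ∞ / unreachable)

4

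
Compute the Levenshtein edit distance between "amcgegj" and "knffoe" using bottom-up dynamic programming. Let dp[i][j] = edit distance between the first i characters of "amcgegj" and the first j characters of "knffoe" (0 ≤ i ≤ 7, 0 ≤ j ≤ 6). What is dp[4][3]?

   ''  k  n  f  f  o  e
''  0  1  2  3  4  5  6
 a  1  1  2  3  4  5  6
 m  2  2  2  3  4  5  6
 c  3  3  3  3  4  5  6
 g  4  4  4  4  4  5  6
 e  5  5  5  5  5  5  5
 g  6  6  6  6  6  6  6
 j  7  7  7  7  7  7  7

4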